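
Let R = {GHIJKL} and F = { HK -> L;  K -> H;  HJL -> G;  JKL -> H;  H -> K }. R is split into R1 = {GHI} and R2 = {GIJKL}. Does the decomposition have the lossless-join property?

No

Common attributes: R1 ∩ R2 = {GI}.
No dependency enlarges {GI}, so (GI)⁺ = {GI}.
The closure contains neither all of R1 = {GHI} nor all of R2 = {GIJKL}, so the common attributes are not a superkey of either fragment. The join is lossy.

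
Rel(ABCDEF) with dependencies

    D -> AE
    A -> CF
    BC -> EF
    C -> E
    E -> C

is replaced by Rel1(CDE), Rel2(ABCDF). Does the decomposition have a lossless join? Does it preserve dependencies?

Lossless test: (CD)⁺ = {ACDEF}, which contains all of one fragment — lossless.
Dependency preservation: D → AE; BC → EF are not contained in any single fragment, but the restricted closure of each left-hand side across the fragments still reaches the right-hand side; the remaining FDs each lie inside some fragment. All dependencies are preserved.

lossless and dependency-preserving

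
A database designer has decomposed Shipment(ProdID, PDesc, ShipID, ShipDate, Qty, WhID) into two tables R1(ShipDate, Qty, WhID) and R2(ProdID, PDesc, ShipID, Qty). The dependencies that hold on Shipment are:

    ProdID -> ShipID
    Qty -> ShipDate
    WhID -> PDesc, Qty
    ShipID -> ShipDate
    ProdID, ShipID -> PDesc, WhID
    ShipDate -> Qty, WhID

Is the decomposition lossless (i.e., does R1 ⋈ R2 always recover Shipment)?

Yes

Common attributes: R1 ∩ R2 = {Qty}.
Closure of {Qty}: Qty → ShipDate applies, adding ShipDate; ShipDate → Qty, WhID applies, adding WhID; WhID → PDesc, Qty applies, adding PDesc. So (Qty)⁺ = {PDesc, ShipDate, Qty, WhID}.
This closure contains every attribute of R1, so R1 ∩ R2 → R1. The join is lossless.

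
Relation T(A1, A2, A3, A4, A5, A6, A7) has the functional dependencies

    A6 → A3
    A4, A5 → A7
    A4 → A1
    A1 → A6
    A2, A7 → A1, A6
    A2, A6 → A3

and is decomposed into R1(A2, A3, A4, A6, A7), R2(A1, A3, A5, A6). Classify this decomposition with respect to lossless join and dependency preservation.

Lossless test: (A3, A6)⁺ = {A3, A6}, which is a superkey of neither fragment — lossy.
Dependency preservation: the restricted closure of {A4, A5} across the fragments never reaches {A7}, so A4, A5 → A7 cannot be enforced without a join — not preserved.

lossy and not dependency-preserving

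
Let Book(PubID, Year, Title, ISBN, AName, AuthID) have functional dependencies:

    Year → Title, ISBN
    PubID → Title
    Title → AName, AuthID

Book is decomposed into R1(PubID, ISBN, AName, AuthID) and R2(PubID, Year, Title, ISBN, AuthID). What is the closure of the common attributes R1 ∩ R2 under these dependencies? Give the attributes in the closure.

R1 ∩ R2 = {PubID, ISBN, AuthID}.
PubID → Title applies, adding Title
Title → AName, AuthID applies, adding AName
Closure: {PubID, Title, ISBN, AName, AuthID}.

PubID, Title, ISBN, AName, AuthID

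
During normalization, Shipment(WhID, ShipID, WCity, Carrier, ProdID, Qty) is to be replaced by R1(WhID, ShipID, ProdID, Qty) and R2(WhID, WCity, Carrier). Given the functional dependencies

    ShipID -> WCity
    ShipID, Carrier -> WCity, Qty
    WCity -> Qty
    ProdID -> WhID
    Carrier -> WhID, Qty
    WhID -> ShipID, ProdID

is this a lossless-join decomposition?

Yes

Common attributes: R1 ∩ R2 = {WhID}.
Closure of {WhID}: WhID → ShipID, ProdID applies, adding ShipID, ProdID; ShipID → WCity applies, adding WCity; WCity → Qty applies, adding Qty. So (WhID)⁺ = {WhID, ShipID, WCity, ProdID, Qty}.
This closure contains every attribute of R1, so R1 ∩ R2 → R1. The join is lossless.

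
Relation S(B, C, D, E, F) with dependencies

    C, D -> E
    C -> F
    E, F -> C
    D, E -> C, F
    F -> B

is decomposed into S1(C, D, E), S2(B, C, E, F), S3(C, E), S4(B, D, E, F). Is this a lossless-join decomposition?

Chase test. Columns are B, C, D, E, F; row i has aⱼ where attribute j ∈ Si, else bᵢⱼ.
Initial tableau (one row per fragment):
  row 1: b11 a2 a3 a4 b15
  row 2: a1 a2 b23 a4 a5
  row 3: b31 a2 b33 a4 b35
  row 4: a1 b42 a3 a4 a5
Rows 1 and 2 agree on C; apply C→F and equate their F entries.
Rows 1 and 3 agree on C; apply C→F and equate their F entries.
Rows 1 and 4 agree on E, F; apply E, F→C and equate their C entries.
Rows 1 and 2 agree on F; apply F→B and equate their B entries.
Rows 1 and 3 agree on F; apply F→B and equate their B entries.
Row 1 is now all distinguished symbols — the join is lossless.

Yes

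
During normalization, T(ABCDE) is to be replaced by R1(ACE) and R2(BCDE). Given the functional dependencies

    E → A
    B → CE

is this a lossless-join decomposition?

Yes

Common attributes: R1 ∩ R2 = {CE}.
Closure of {CE}: E → A applies, adding A. So (CE)⁺ = {ACE}.
This closure contains every attribute of R1, so R1 ∩ R2 → R1. The join is lossless.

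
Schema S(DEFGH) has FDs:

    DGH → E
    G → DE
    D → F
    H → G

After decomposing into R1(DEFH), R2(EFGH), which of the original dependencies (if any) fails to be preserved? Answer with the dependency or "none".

G → DE

Check G → DE: no single fragment contains all of {DEG}, and the restricted closure of {G} across the fragments never reaches {DE}.
DGH → E is preserved.
D → F is preserved.
H → G is preserved.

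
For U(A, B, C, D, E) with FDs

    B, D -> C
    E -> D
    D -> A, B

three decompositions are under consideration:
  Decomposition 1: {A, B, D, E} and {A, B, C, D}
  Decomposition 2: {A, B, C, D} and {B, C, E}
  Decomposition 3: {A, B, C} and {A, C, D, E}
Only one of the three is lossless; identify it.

Decomposition 1: common = {A, B, D}, closure = {A, B, C, D} → lossless.
Decomposition 2: common = {B, C}, closure = {B, C} → lossy.
Decomposition 3: common = {A, C}, closure = {A, C} → lossy.

Decomposition 1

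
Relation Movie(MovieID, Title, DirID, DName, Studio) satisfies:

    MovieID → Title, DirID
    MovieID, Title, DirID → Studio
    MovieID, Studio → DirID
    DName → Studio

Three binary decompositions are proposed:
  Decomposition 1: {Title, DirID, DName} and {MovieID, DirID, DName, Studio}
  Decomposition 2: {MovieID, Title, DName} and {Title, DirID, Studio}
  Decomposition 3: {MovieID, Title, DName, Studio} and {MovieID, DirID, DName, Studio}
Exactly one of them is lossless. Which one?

Decomposition 3

Decomposition 1: common = {DirID, DName}, closure = {DirID, DName, Studio} → lossy.
Decomposition 2: common = {Title}, closure = {Title} → lossy.
Decomposition 3: common = {MovieID, DName, Studio}, closure = {MovieID, Title, DirID, DName, Studio} → lossless.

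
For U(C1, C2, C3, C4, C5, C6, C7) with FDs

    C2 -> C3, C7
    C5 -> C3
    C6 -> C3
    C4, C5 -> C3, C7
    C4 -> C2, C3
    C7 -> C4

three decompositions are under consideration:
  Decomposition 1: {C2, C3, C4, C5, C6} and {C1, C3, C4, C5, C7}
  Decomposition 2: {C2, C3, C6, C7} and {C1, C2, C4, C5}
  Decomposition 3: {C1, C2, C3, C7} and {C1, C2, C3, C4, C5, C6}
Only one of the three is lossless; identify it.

Decomposition 1: common = {C3, C4, C5}, closure = {C2, C3, C4, C5, C7} → lossy.
Decomposition 2: common = {C2}, closure = {C2, C3, C4, C7} → lossy.
Decomposition 3: common = {C1, C2, C3}, closure = {C1, C2, C3, C4, C7} → lossless.

Decomposition 3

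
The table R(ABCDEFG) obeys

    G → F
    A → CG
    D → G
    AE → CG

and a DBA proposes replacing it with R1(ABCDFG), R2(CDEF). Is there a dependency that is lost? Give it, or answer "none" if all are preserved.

none

G → F lies within R1.
A → CG lies within R1.
D → G lies within R1.
AE → CG: restricted closure across fragments reaches CG.
Every dependency is enforceable on the fragments, so the decomposition is dependency-preserving.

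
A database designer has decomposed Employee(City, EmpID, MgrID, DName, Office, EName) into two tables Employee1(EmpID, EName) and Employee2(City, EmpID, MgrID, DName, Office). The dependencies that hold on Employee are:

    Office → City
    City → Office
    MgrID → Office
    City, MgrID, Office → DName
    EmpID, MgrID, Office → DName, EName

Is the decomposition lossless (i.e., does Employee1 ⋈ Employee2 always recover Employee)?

No

Common attributes: Employee1 ∩ Employee2 = {EmpID}.
No dependency enlarges {EmpID}, so (EmpID)⁺ = {EmpID}.
The closure contains neither all of Employee1 = {EmpID, EName} nor all of Employee2 = {City, EmpID, MgrID, DName, Office}, so the common attributes are not a superkey of either fragment. The join is lossy.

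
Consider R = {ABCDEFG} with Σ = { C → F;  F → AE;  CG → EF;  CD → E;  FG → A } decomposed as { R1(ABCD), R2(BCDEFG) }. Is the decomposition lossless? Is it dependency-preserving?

lossless but not dependency-preserving

Lossless test: (BCD)⁺ = {ABCDEF}, which contains all of one fragment — lossless.
Dependency preservation: the restricted closure of {F} across the fragments never reaches {AE}, so F → AE cannot be enforced without a join — not preserved.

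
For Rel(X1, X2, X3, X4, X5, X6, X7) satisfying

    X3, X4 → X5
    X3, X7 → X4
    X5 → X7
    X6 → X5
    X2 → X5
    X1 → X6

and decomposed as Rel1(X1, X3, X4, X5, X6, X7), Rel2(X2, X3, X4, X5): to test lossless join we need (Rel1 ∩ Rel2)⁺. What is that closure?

X3, X4, X5, X7

Rel1 ∩ Rel2 = {X3, X4, X5}.
X5 → X7 applies, adding X7
Closure: {X3, X4, X5, X7}.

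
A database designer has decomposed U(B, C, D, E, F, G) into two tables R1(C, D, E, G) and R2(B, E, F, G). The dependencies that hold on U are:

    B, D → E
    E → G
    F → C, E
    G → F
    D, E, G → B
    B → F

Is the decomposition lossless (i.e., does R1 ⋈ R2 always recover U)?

No

Common attributes: R1 ∩ R2 = {E, G}.
Closure of {E, G}: G → F applies, adding F; F → C, E applies, adding C. So (E, G)⁺ = {C, E, F, G}.
The closure contains neither all of R1 = {C, D, E, G} nor all of R2 = {B, E, F, G}, so the common attributes are not a superkey of either fragment. The join is lossy.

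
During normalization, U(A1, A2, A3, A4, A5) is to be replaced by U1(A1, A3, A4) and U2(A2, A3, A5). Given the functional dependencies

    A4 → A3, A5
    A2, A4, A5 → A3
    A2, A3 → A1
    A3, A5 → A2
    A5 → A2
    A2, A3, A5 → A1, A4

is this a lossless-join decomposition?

No

Common attributes: U1 ∩ U2 = {A3}.
No dependency enlarges {A3}, so (A3)⁺ = {A3}.
The closure contains neither all of U1 = {A1, A3, A4} nor all of U2 = {A2, A3, A5}, so the common attributes are not a superkey of either fragment. The join is lossy.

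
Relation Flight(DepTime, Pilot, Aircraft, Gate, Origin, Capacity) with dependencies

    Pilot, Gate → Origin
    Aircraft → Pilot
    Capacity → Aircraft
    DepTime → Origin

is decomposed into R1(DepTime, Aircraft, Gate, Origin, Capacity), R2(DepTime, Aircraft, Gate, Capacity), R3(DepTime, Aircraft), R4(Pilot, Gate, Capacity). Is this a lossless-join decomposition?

Chase test. Columns are DepTime, Pilot, Aircraft, Gate, Origin, Capacity; row i has aⱼ where attribute j ∈ Ri, else bᵢⱼ.
Initial tableau (one row per fragment):
  row 1: a1 b12 a3 a4 a5 a6
  row 2: a1 b22 a3 a4 b25 a6
  row 3: a1 b32 a3 b34 b35 b36
  row 4: b41 a2 b43 a4 b45 a6
Rows 1 and 2 agree on Aircraft; apply Aircraft→Pilot and equate their Pilot entries.
Rows 1 and 3 agree on Aircraft; apply Aircraft→Pilot and equate their Pilot entries.
Rows 1 and 4 agree on Capacity; apply Capacity→Aircraft and equate their Aircraft entries.
Rows 1 and 2 agree on DepTime; apply DepTime→Origin and equate their Origin entries.
Rows 1 and 3 agree on DepTime; apply DepTime→Origin and equate their Origin entries.
Rows 1 and 4 agree on Aircraft; apply Aircraft→Pilot and equate their Pilot entries.
Rows 1 and 4 agree on Pilot, Gate; apply Pilot, Gate→Origin and equate their Origin entries.
Row 1 is now all distinguished symbols — the join is lossless.

Yes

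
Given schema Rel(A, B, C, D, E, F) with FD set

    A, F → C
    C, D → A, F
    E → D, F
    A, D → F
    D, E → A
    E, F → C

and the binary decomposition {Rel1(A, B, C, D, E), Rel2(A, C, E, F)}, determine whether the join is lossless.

Yes

Common attributes: Rel1 ∩ Rel2 = {A, C, E}.
Closure of {A, C, E}: E → D, F applies, adding D, F. So (A, C, E)⁺ = {A, C, D, E, F}.
This closure contains every attribute of Rel2, so Rel1 ∩ Rel2 → Rel2. The join is lossless.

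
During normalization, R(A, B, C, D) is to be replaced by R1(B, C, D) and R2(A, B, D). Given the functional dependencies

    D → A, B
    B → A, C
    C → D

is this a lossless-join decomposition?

Yes

Common attributes: R1 ∩ R2 = {B, D}.
Closure of {B, D}: D → A, B applies, adding A; B → A, C applies, adding C. So (B, D)⁺ = {A, B, C, D}.
This closure contains every attribute of R1, so R1 ∩ R2 → R1. The join is lossless.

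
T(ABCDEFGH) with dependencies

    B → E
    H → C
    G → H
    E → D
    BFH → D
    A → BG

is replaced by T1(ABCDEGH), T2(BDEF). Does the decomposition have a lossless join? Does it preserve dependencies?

Lossless test: (BDE)⁺ = {BDE}, which is a superkey of neither fragment — lossy.
Dependency preservation: BFH → D is not contained in any single fragment, but the restricted closure of its left-hand side across the fragments still reaches the right-hand side; the remaining FDs each lie inside some fragment. All dependencies are preserved.

lossy but dependency-preserving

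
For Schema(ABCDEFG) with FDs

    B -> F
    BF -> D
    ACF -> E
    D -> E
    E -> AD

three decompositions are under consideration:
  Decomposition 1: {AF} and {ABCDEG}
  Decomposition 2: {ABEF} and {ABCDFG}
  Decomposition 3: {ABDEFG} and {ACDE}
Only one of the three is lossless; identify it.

Decomposition 2

Decomposition 1: common = {A}, closure = {A} → lossy.
Decomposition 2: common = {ABF}, closure = {ABDEF} → lossless.
Decomposition 3: common = {ADE}, closure = {ADE} → lossy.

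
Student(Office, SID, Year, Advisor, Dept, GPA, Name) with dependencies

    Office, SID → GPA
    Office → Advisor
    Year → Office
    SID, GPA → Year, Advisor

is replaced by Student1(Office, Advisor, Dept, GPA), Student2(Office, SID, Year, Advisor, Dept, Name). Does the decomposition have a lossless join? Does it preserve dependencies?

lossy and not dependency-preserving

Lossless test: (Office, Advisor, Dept)⁺ = {Office, Advisor, Dept}, which is a superkey of neither fragment — lossy.
Dependency preservation: the restricted closure of {Office, SID} across the fragments never reaches {GPA}, so Office, SID → GPA cannot be enforced without a join — not preserved.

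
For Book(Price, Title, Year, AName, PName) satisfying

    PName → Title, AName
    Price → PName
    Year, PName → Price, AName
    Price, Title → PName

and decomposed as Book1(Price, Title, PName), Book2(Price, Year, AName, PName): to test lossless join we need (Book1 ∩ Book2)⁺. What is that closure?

Book1 ∩ Book2 = {Price, PName}.
PName → Title, AName applies, adding Title, AName
Closure: {Price, Title, AName, PName}.

Price, Title, AName, PName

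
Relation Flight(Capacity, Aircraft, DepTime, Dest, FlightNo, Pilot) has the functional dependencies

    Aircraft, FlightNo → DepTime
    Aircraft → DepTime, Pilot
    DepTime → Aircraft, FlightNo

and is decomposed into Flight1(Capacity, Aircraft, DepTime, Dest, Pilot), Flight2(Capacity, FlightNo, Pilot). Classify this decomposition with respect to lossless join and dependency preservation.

lossy and not dependency-preserving

Lossless test: (Capacity, Pilot)⁺ = {Capacity, Pilot}, which is a superkey of neither fragment — lossy.
Dependency preservation: the restricted closure of {DepTime} across the fragments never reaches {Aircraft, FlightNo}, so DepTime → Aircraft, FlightNo cannot be enforced without a join — not preserved.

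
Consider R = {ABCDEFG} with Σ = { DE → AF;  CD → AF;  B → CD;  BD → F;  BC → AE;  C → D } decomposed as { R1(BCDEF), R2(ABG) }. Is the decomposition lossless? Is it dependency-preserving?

lossless but not dependency-preserving

Lossless test: (B)⁺ = {ABCDEF}, which contains all of one fragment — lossless.
Dependency preservation: the restricted closure of {DE} across the fragments never reaches {AF}, so DE → AF cannot be enforced without a join — not preserved.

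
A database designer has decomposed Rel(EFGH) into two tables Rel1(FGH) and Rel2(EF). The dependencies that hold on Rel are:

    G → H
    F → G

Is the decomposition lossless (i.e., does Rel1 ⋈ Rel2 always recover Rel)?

Yes

Common attributes: Rel1 ∩ Rel2 = {F}.
Closure of {F}: F → G applies, adding G; G → H applies, adding H. So (F)⁺ = {FGH}.
This closure contains every attribute of Rel1, so Rel1 ∩ Rel2 → Rel1. The join is lossless.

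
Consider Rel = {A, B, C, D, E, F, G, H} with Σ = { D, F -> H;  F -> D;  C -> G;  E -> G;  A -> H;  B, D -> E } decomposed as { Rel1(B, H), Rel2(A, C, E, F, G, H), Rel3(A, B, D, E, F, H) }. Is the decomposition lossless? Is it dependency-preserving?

lossy but dependency-preserving

Lossless test (chase): Rows 2 and 3 agree on F; apply F→D and equate their D entries. Rows 2 and 3 agree on E; apply E→G and equate their G entries. No row becomes fully distinguished — the join is lossy.
Dependency preservation: every FD's attributes lie within a single fragment, so each can be enforced locally — preserved.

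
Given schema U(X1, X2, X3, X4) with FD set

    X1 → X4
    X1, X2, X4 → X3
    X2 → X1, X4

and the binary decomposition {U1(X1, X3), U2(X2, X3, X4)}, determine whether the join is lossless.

No

Common attributes: U1 ∩ U2 = {X3}.
No dependency enlarges {X3}, so (X3)⁺ = {X3}.
The closure contains neither all of U1 = {X1, X3} nor all of U2 = {X2, X3, X4}, so the common attributes are not a superkey of either fragment. The join is lossy.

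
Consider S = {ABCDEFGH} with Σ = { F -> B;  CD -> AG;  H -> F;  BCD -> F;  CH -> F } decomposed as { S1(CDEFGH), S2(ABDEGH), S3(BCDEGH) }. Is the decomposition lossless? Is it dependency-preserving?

Lossless test (chase): Rows 1 and 3 agree on CD; apply CD→AG and equate their AG entries. Rows 1 and 2 agree on H; apply H→F and equate their F entries. Rows 1 and 3 agree on H; apply H→F and equate their F entries. Rows 1 and 2 agree on F; apply F→B and equate their B entries. No row becomes fully distinguished — the join is lossy.
Dependency preservation: the restricted closure of {F} across the fragments never reaches {B}, so F → B cannot be enforced without a join — not preserved.

lossy and not dependency-preserving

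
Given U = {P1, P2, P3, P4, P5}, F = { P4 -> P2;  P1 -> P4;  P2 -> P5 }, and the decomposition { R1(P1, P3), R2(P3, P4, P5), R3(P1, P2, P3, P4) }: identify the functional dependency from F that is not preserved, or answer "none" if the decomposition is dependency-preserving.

Check P2 → P5: no single fragment contains all of {P2, P5}, and the restricted closure of {P2} across the fragments never reaches {P5}.
P4 → P2 is preserved.
P1 → P4 is preserved.

P2 -> P5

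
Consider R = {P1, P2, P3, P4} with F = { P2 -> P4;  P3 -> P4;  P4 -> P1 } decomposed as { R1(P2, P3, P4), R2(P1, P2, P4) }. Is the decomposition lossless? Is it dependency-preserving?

Lossless test: (P2, P4)⁺ = {P1, P2, P4}, which contains all of one fragment — lossless.
Dependency preservation: every FD's attributes lie within a single fragment, so each can be enforced locally — preserved.

lossless and dependency-preserving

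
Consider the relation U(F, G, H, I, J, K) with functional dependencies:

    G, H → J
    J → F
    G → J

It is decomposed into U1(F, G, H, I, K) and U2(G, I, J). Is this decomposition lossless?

Yes

Common attributes: U1 ∩ U2 = {G, I}.
Closure of {G, I}: G → J applies, adding J; J → F applies, adding F. So (G, I)⁺ = {F, G, I, J}.
This closure contains every attribute of U2, so U1 ∩ U2 → U2. The join is lossless.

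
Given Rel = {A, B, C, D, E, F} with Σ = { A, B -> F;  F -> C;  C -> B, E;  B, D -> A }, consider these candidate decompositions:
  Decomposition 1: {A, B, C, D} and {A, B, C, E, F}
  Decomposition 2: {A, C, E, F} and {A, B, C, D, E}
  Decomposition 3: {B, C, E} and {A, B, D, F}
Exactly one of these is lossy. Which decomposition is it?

Decomposition 3

Decomposition 1: common = {A, B, C}, closure = {A, B, C, E, F} → lossless.
Decomposition 2: common = {A, C, E}, closure = {A, B, C, E, F} → lossless.
Decomposition 3: common = {B}, closure = {B} → lossy.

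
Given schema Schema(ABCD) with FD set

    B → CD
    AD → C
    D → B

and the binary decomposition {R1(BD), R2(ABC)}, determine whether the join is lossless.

Yes

Common attributes: R1 ∩ R2 = {B}.
Closure of {B}: B → CD applies, adding CD. So (B)⁺ = {BCD}.
This closure contains every attribute of R1, so R1 ∩ R2 → R1. The join is lossless.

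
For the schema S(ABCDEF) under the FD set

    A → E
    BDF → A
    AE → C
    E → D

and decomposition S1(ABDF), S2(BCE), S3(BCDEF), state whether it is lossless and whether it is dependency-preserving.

Lossless test (chase): Rows 1 and 3 agree on BDF; apply BDF→A and equate their A entries. Rows 2 and 3 agree on E; apply E→D and equate their D entries. Rows 1 and 3 agree on A; apply A→E and equate their E entries. Rows 1 and 3 agree on AE; apply AE→C and equate their C entries. Row 1 is now all distinguished symbols — the join is lossless.
Dependency preservation: the restricted closure of {A} across the fragments never reaches {E}, so A → E cannot be enforced without a join — not preserved.

lossless but not dependency-preserving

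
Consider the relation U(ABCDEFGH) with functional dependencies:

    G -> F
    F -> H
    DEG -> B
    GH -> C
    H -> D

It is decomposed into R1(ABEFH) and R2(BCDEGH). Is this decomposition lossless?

Common attributes: R1 ∩ R2 = {BEH}.
Closure of {BEH}: H → D applies, adding D. So (BEH)⁺ = {BDEH}.
The closure contains neither all of R1 = {ABEFH} nor all of R2 = {BCDEGH}, so the common attributes are not a superkey of either fragment. The join is lossy.

No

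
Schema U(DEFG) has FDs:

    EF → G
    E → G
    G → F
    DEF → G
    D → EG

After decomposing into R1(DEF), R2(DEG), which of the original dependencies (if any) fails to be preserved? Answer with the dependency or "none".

Check G → F: no single fragment contains all of {FG}, and the restricted closure of {G} across the fragments never reaches {F}.
EF → G is preserved.
E → G is preserved.
DEF → G is preserved.
D → EG is preserved.

G → F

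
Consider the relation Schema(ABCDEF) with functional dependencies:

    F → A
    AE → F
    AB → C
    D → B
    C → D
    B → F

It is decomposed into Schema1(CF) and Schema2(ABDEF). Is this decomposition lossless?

No

Common attributes: Schema1 ∩ Schema2 = {F}.
Closure of {F}: F → A applies, adding A. So (F)⁺ = {AF}.
The closure contains neither all of Schema1 = {CF} nor all of Schema2 = {ABDEF}, so the common attributes are not a superkey of either fragment. The join is lossy.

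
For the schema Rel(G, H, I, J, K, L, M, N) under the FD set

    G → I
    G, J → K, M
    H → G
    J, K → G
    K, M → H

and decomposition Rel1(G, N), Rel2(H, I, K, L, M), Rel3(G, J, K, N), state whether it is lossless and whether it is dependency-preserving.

lossy and not dependency-preserving

Lossless test (chase): Rows 1 and 3 agree on G; apply G→I and equate their I entries. No row becomes fully distinguished — the join is lossy.
Dependency preservation: the restricted closure of {G} across the fragments never reaches {I}, so G → I cannot be enforced without a join — not preserved.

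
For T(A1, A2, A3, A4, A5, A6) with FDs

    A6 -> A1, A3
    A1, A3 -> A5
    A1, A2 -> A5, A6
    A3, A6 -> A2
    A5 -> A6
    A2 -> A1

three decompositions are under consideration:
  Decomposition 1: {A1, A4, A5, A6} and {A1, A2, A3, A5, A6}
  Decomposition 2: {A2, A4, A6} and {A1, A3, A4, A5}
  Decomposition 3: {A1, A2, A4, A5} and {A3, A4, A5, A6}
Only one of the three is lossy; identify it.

Decomposition 2

Decomposition 1: common = {A1, A5, A6}, closure = {A1, A2, A3, A5, A6} → lossless.
Decomposition 2: common = {A4}, closure = {A4} → lossy.
Decomposition 3: common = {A4, A5}, closure = {A1, A2, A3, A4, A5, A6} → lossless.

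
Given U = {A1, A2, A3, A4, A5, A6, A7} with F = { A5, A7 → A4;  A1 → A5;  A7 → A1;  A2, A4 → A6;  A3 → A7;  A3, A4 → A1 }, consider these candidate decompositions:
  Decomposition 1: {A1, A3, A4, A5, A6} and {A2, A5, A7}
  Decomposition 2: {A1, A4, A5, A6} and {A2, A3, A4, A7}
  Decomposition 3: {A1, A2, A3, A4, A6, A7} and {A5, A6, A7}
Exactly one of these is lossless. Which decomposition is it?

Decomposition 1: common = {A5}, closure = {A5} → lossy.
Decomposition 2: common = {A4}, closure = {A4} → lossy.
Decomposition 3: common = {A6, A7}, closure = {A1, A4, A5, A6, A7} → lossless.

Decomposition 3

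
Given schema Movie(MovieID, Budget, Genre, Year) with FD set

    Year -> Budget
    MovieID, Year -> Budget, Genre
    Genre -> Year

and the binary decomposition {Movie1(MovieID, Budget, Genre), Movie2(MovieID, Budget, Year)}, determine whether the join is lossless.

No

Common attributes: Movie1 ∩ Movie2 = {MovieID, Budget}.
No dependency enlarges {MovieID, Budget}, so (MovieID, Budget)⁺ = {MovieID, Budget}.
The closure contains neither all of Movie1 = {MovieID, Budget, Genre} nor all of Movie2 = {MovieID, Budget, Year}, so the common attributes are not a superkey of either fragment. The join is lossy.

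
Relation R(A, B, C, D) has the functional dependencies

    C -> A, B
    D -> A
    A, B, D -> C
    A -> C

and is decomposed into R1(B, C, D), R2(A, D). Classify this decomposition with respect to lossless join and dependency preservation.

Lossless test: (D)⁺ = {A, B, C, D}, which contains all of one fragment — lossless.
Dependency preservation: the restricted closure of {C} across the fragments never reaches {A, B}, so C → A, B cannot be enforced without a join — not preserved.

lossless but not dependency-preserving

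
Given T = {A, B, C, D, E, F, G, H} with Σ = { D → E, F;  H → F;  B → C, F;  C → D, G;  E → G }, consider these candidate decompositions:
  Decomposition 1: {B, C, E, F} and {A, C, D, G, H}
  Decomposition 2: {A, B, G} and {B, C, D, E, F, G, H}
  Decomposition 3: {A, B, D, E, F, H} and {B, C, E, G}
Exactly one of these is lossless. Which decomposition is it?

Decomposition 3

Decomposition 1: common = {C}, closure = {C, D, E, F, G} → lossy.
Decomposition 2: common = {B, G}, closure = {B, C, D, E, F, G} → lossy.
Decomposition 3: common = {B, E}, closure = {B, C, D, E, F, G} → lossless.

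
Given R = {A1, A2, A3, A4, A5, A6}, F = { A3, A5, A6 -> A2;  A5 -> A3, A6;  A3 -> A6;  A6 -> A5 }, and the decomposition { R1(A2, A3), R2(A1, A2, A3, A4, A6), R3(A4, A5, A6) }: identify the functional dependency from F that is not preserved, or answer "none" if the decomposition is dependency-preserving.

A3, A5, A6 → A2: restricted closure across fragments reaches A2.
A5 → A3, A6: restricted closure across fragments reaches A3, A6.
A3 → A6 lies within R2.
A6 → A5 lies within R3.
Every dependency is enforceable on the fragments, so the decomposition is dependency-preserving.

none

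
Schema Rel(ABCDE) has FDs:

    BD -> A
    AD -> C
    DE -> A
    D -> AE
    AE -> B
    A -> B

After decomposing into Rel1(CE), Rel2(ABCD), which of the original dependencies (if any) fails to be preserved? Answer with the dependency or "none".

D -> AE

Check D → AE: no single fragment contains all of {ADE}, and the restricted closure of {D} across the fragments never reaches {AE}.
BD → A is preserved.
AD → C is preserved.
DE → A is preserved.
AE → B is preserved.
A → B is preserved.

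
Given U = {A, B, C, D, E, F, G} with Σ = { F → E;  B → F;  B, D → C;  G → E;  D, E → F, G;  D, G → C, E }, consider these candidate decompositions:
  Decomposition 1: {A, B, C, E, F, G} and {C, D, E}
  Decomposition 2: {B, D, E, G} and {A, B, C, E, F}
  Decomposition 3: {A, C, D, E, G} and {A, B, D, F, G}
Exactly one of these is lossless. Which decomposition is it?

Decomposition 3

Decomposition 1: common = {C, E}, closure = {C, E} → lossy.
Decomposition 2: common = {B, E}, closure = {B, E, F} → lossy.
Decomposition 3: common = {A, D, G}, closure = {A, C, D, E, F, G} → lossless.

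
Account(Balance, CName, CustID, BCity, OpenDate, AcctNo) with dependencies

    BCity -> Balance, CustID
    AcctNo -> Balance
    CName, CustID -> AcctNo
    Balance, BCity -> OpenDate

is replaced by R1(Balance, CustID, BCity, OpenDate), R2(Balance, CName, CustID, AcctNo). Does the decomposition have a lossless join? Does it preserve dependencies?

Lossless test: (Balance, CustID)⁺ = {Balance, CustID}, which is a superkey of neither fragment — lossy.
Dependency preservation: every FD's attributes lie within a single fragment, so each can be enforced locally — preserved.

lossy but dependency-preserving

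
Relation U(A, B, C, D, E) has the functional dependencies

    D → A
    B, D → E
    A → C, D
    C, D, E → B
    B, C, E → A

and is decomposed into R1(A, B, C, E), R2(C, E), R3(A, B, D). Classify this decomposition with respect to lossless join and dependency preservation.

Lossless test (chase): Rows 1 and 3 agree on A; apply A→C, D and equate their C, D entries. Rows 1 and 3 agree on B, D; apply B, D→E and equate their E entries. Row 1 is now all distinguished symbols — the join is lossless.
Dependency preservation: B, D → E; A → C, D; C, D, E → B are not contained in any single fragment, but the restricted closure of each left-hand side across the fragments still reaches the right-hand side; the remaining FDs each lie inside some fragment. All dependencies are preserved.

lossless and dependency-preserving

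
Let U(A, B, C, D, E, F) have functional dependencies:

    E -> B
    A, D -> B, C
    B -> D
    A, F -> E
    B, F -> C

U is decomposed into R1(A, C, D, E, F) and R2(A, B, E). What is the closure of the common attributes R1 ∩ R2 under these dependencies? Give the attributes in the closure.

R1 ∩ R2 = {A, E}.
E → B applies, adding B
B → D applies, adding D
A, D → B, C applies, adding C
Closure: {A, B, C, D, E}.

A, B, C, D, E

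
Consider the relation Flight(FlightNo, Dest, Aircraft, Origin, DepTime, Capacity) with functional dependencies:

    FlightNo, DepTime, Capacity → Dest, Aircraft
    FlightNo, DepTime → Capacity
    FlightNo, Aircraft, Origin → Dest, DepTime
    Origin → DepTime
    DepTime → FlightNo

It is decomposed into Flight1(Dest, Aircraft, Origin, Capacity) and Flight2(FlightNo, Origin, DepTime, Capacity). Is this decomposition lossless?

Common attributes: Flight1 ∩ Flight2 = {Origin, Capacity}.
Closure of {Origin, Capacity}: Origin → DepTime applies, adding DepTime; DepTime → FlightNo applies, adding FlightNo; FlightNo, DepTime, Capacity → Dest, Aircraft applies, adding Dest, Aircraft. So (Origin, Capacity)⁺ = {FlightNo, Dest, Aircraft, Origin, DepTime, Capacity}.
This closure contains every attribute of Flight1, so Flight1 ∩ Flight2 → Flight1. The join is lossless.

Yes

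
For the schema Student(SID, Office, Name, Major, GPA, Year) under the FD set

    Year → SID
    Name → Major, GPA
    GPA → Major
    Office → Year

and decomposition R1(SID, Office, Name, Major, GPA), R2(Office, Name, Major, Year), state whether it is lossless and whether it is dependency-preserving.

Lossless test: (Office, Name, Major)⁺ = {SID, Office, Name, Major, GPA, Year}, which contains all of one fragment — lossless.
Dependency preservation: the restricted closure of {Year} across the fragments never reaches {SID}, so Year → SID cannot be enforced without a join — not preserved.

lossless but not dependency-preserving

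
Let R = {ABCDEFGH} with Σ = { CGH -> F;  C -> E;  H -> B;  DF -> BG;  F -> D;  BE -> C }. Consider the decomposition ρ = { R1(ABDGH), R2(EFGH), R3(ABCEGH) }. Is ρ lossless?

Chase test. Columns are ABCDEFGH; row i has aⱼ where attribute j ∈ Ri, else bᵢⱼ.
Initial tableau (one row per fragment):
  row 1: a1 a2 b13 a4 b15 b16 a7 a8
  row 2: b21 b22 b23 b24 a5 a6 a7 a8
  row 3: a1 a2 a3 b34 a5 b36 a7 a8
Rows 1 and 2 agree on H; apply H→B and equate their B entries.
Rows 2 and 3 agree on BE; apply BE→C and equate their C entries.
Rows 2 and 3 agree on CGH; apply CGH→F and equate their F entries.
Rows 2 and 3 agree on F; apply F→D and equate their D entries.
No row becomes fully distinguished — the join is lossy.

No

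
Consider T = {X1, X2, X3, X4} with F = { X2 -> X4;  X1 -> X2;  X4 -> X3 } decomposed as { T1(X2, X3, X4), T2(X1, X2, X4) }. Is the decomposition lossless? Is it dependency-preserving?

lossless and dependency-preserving

Lossless test: (X2, X4)⁺ = {X2, X3, X4}, which contains all of one fragment — lossless.
Dependency preservation: every FD's attributes lie within a single fragment, so each can be enforced locally — preserved.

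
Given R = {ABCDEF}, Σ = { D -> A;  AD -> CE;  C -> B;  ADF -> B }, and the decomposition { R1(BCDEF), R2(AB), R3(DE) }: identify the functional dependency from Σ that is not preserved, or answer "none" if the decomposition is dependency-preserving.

Check D → A: no single fragment contains all of {AD}, and the restricted closure of {D} across the fragments never reaches {A}.
AD → CE is preserved.
C → B is preserved.
ADF → B is preserved.

D -> A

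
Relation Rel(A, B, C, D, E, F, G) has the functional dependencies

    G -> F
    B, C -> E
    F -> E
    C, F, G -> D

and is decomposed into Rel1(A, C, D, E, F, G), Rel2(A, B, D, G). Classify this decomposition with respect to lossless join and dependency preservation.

Lossless test: (A, D, G)⁺ = {A, D, E, F, G}, which is a superkey of neither fragment — lossy.
Dependency preservation: the restricted closure of {B, C} across the fragments never reaches {E}, so B, C → E cannot be enforced without a join — not preserved.

lossy and not dependency-preserving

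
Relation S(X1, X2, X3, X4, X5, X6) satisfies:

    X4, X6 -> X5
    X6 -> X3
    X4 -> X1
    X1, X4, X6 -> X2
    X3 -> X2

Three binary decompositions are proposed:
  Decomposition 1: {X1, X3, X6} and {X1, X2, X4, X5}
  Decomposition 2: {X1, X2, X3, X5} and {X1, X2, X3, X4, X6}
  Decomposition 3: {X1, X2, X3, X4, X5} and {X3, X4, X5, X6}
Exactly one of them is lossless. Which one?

Decomposition 1: common = {X1}, closure = {X1} → lossy.
Decomposition 2: common = {X1, X2, X3}, closure = {X1, X2, X3} → lossy.
Decomposition 3: common = {X3, X4, X5}, closure = {X1, X2, X3, X4, X5} → lossless.

Decomposition 3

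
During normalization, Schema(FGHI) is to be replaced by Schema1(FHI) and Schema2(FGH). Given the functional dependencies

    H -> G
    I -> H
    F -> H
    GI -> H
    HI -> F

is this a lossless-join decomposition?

Common attributes: Schema1 ∩ Schema2 = {FH}.
Closure of {FH}: H → G applies, adding G. So (FH)⁺ = {FGH}.
This closure contains every attribute of Schema2, so Schema1 ∩ Schema2 → Schema2. The join is lossless.

Yes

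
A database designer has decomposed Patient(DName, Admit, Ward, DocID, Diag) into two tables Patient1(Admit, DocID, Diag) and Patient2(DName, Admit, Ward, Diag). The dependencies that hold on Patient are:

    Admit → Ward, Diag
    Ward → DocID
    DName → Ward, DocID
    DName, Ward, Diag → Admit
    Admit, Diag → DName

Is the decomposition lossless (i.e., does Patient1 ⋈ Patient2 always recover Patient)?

Yes

Common attributes: Patient1 ∩ Patient2 = {Admit, Diag}.
Closure of {Admit, Diag}: Admit → Ward, Diag applies, adding Ward; Ward → DocID applies, adding DocID; Admit, Diag → DName applies, adding DName. So (Admit, Diag)⁺ = {DName, Admit, Ward, DocID, Diag}.
This closure contains every attribute of Patient1, so Patient1 ∩ Patient2 → Patient1. The join is lossless.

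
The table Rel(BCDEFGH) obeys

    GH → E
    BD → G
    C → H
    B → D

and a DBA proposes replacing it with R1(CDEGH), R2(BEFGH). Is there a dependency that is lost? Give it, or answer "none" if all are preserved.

B → D

Check B → D: no single fragment contains all of {BD}, and the restricted closure of {B} across the fragments never reaches {D}.
GH → E is preserved.
BD → G is preserved.
C → H is preserved.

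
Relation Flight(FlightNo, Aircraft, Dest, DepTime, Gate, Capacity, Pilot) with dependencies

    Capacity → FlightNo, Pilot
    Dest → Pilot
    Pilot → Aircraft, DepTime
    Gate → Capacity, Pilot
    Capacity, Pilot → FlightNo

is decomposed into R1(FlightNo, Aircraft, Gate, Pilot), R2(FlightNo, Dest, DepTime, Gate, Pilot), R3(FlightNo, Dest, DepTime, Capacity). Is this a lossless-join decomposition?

Chase test. Columns are FlightNo, Aircraft, Dest, DepTime, Gate, Capacity, Pilot; row i has aⱼ where attribute j ∈ Ri, else bᵢⱼ.
Initial tableau (one row per fragment):
  row 1: a1 a2 b13 b14 a5 b16 a7
  row 2: a1 b22 a3 a4 a5 b26 a7
  row 3: a1 b32 a3 a4 b35 a6 b37
Rows 2 and 3 agree on Dest; apply Dest→Pilot and equate their Pilot entries.
Rows 1 and 2 agree on Pilot; apply Pilot→Aircraft, DepTime and equate their Aircraft, DepTime entries.
Rows 1 and 3 agree on Pilot; apply Pilot→Aircraft, DepTime and equate their Aircraft, DepTime entries.
Rows 1 and 2 agree on Gate; apply Gate→Capacity, Pilot and equate their Capacity, Pilot entries.
No row becomes fully distinguished — the join is lossy.

No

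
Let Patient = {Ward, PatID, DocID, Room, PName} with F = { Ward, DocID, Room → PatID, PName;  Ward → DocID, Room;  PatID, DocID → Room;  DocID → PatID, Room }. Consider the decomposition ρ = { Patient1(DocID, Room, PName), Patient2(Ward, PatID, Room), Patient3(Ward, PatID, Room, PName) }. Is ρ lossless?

No

Chase test. Columns are Ward, PatID, DocID, Room, PName; row i has aⱼ where attribute j ∈ Patienti, else bᵢⱼ.
Initial tableau (one row per fragment):
  row 1: b11 b12 a3 a4 a5
  row 2: a1 a2 b23 a4 b25
  row 3: a1 a2 b33 a4 a5
Rows 2 and 3 agree on Ward; apply Ward→DocID, Room and equate their DocID, Room entries.
Rows 2 and 3 agree on Ward, DocID, Room; apply Ward, DocID, Room→PatID, PName and equate their PatID, PName entries.
No row becomes fully distinguished — the join is lossy.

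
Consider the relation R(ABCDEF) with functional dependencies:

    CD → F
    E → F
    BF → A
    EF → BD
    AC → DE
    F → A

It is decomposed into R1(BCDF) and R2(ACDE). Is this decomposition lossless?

Yes

Common attributes: R1 ∩ R2 = {CD}.
Closure of {CD}: CD → F applies, adding F; F → A applies, adding A; AC → DE applies, adding E; EF → BD applies, adding B. So (CD)⁺ = {ABCDEF}.
This closure contains every attribute of R1, so R1 ∩ R2 → R1. The join is lossless.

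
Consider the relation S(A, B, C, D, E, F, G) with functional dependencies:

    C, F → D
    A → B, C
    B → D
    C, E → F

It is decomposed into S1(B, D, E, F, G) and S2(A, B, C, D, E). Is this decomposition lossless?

No

Common attributes: S1 ∩ S2 = {B, D, E}.
No dependency enlarges {B, D, E}, so (B, D, E)⁺ = {B, D, E}.
The closure contains neither all of S1 = {B, D, E, F, G} nor all of S2 = {A, B, C, D, E}, so the common attributes are not a superkey of either fragment. The join is lossy.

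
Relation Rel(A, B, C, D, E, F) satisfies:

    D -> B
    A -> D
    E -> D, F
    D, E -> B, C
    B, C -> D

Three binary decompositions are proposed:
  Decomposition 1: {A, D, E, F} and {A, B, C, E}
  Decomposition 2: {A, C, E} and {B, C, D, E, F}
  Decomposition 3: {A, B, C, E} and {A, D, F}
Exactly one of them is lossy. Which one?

Decomposition 3

Decomposition 1: common = {A, E}, closure = {A, B, C, D, E, F} → lossless.
Decomposition 2: common = {C, E}, closure = {B, C, D, E, F} → lossless.
Decomposition 3: common = {A}, closure = {A, B, D} → lossy.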